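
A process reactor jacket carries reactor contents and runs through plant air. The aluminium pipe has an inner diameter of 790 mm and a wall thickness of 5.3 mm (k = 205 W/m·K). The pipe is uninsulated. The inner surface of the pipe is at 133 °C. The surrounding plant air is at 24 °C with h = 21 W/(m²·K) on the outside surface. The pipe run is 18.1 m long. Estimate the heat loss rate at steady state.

Radial resistances (cylindrical: R_cond = ln(r_o/r_i)/(2πkL), R_conv = 1/(h·2πrL)):
R_aluminium pipe wall = ln(400.3/395)/(2π×205×18.1) = 5.717×10^-7 K/W
R_outer film = 1/(h_o·2πr_oL) = 1/(21×2π×0.4003×18.1) = 0.001046 K/W
R_total = 0.001047 K/W
Q = ΔT/R_total = 109/0.001047

Q ≈ 104000 W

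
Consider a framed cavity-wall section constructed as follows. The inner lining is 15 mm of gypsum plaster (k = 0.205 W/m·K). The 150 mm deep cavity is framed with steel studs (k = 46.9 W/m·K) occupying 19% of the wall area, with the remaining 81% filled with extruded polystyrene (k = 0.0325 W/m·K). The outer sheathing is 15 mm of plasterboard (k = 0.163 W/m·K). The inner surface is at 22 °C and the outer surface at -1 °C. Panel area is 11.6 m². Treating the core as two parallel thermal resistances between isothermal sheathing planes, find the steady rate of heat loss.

Sheathing layers in series; stud and cavity paths in parallel between them.
R_inner = 0.015/(0.205×11.6) = 0.006308 K/W
R_stud  = 0.15/(46.9×0.19×11.6) = 0.001451 K/W
R_cav   = 0.15/(0.0325×0.81×11.6) = 0.4912 K/W
1/R_core = 1/R_stud + 1/R_cav → R_core = 0.001447 K/W
R_outer = 0.015/(0.163×11.6) = 0.007933 K/W
R_total = 0.01569 K/W
Q = ΔT/R_total = 23/0.01569

Q ≈ 1470 W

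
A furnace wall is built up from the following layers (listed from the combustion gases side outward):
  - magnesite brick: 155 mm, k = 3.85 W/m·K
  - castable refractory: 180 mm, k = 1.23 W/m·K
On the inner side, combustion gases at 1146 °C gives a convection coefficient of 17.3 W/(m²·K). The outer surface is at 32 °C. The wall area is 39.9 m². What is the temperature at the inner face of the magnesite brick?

T ≈ 883 °C

Using the resistance-network approach (series):
R_inner film = 1/(h_i·A) = 1/(17.3×39.9) = 0.001449 K/W
R_magnesite brick = L/(kA) = 0.155/(3.85×39.9) = 0.001009 K/W
R_castable refractory = L/(kA) = 0.18/(1.23×39.9) = 0.003668 K/W
R_total = 0.006125 K/W;  Q = ΔT/R_total = 1114/0.006125 = 181900 W
T_interface = T_inner − Q·ΣR(inner→interface) = 1146 − 182000×0.001449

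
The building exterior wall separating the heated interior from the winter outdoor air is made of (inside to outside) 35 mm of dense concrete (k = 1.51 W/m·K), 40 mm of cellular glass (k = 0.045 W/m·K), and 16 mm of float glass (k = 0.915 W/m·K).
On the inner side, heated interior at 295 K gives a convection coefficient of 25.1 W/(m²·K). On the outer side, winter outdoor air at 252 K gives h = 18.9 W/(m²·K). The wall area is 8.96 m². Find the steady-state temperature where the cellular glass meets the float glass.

Series thermal resistances:
R_inner film = 1/(h_i·A) = 1/(25.1×8.96) = 0.004446 K/W
R_dense concrete = L/(kA) = 0.035/(1.51×8.96) = 0.002587 K/W
R_cellular glass = L/(kA) = 0.04/(0.045×8.96) = 0.09921 K/W
R_float glass = L/(kA) = 0.016/(0.915×8.96) = 0.001952 K/W
R_outer film = 1/(h_o·A) = 1/(18.9×8.96) = 0.005905 K/W
R_total = 0.1141 K/W;  Q = ΔT/R_total = 43/0.1141 = 376.9 W
T_interface = T_inner − Q·ΣR(inner→interface) = 295 − 377×0.1062

T ≈ 255 K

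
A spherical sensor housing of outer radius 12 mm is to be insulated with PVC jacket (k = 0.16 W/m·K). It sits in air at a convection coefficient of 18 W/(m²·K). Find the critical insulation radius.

For a sphere r_cr = 2k/h = 2×0.16/18
r_cr = 17.8 mm; since the bare radius (12 mm) is below r_cr, adding a thin layer of insulation will *increase* heat loss.

r_cr ≈ 17.8 mm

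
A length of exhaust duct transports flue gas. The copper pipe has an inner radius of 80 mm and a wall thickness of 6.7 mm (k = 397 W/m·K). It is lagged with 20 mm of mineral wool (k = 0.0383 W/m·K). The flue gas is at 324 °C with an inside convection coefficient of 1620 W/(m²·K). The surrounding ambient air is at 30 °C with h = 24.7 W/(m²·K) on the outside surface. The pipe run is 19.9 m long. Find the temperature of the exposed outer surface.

T ≈ 49.2 °C

Per-layer cylindrical resistances, series-summed:
R_inner film = 1/(h_i·2πr₁L) = 1/(1620×2π×0.08×19.9) = 6.171×10^-5 K/W
R_copper pipe wall = ln(86.7/80)/(2π×397×19.9) = 1.62×10^-6 K/W
R_mineral wool = ln(106.7/86.7)/(2π×0.0383×19.9) = 0.04334 K/W
R_outer film = 1/(h_o·2πr_oL) = 1/(24.7×2π×0.1067×19.9) = 0.003035 K/W
R_total = 0.04644 K/W
Q = ΔT/R_total = 294/0.04644
Q = 6330 W
T_interface = T_inner − Q·ΣR(inner→interface) = 324 − 6330×0.04341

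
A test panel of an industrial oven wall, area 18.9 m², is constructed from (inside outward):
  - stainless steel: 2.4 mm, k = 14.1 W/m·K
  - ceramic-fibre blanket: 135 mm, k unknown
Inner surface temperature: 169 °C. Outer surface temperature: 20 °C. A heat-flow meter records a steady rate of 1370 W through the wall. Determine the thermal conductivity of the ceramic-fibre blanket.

k ≈ 0.0657 W/(m·K)

Thermal resistances in series:
R_stainless steel = L/(kA) = 0.0024/(14.1×18.9) = 9.006×10^-6 K/W
Sum of known resistances R_other = 9.006×10^-6 K/W
Total R = ΔT/Q = 149/1370 = 0.1088 K/W
R_ceramic-fibre blanket = R_total − R_other = 0.1088 K/W
k = L/(R·A) = 0.135/(0.1088×18.9)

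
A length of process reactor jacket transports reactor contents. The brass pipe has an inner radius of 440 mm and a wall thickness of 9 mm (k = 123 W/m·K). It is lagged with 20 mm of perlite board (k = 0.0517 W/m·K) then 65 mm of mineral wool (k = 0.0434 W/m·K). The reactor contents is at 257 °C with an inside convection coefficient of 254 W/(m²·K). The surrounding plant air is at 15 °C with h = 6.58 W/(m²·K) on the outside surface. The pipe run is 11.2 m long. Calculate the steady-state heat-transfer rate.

Cylindrical conduction, so R = ln(r₂/r₁)/(2πkL) per layer, in series:
R_inner film = 1/(h_i·2πr₁L) = 1/(254×2π×0.44×11.2) = 1.271×10^-4 K/W
R_brass pipe wall = ln(449/440)/(2π×123×11.2) = 2.339×10^-6 K/W
R_perlite board = ln(469/449)/(2π×0.0517×11.2) = 0.01198 K/W
R_mineral wool = ln(534/469)/(2π×0.0434×11.2) = 0.0425 K/W
R_outer film = 1/(h_o·2πr_oL) = 1/(6.58×2π×0.534×11.2) = 0.004044 K/W
R_total = 0.05865 K/W
Q = ΔT/R_total = 242/0.05865

Q ≈ 4130 W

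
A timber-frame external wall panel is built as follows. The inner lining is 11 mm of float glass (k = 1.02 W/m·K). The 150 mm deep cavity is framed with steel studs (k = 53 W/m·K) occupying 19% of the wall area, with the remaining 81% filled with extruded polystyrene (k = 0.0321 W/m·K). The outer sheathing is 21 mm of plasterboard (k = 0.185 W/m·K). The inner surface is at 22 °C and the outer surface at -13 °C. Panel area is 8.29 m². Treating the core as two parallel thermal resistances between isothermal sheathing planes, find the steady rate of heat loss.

Sheathing layers in series; stud and cavity paths in parallel between them.
R_inner = 0.011/(1.02×8.29) = 0.001301 K/W
R_stud  = 0.15/(53×0.19×8.29) = 0.001797 K/W
R_cav   = 0.15/(0.0321×0.81×8.29) = 0.6959 K/W
1/R_core = 1/R_stud + 1/R_cav → R_core = 0.001792 K/W
R_outer = 0.021/(0.185×8.29) = 0.01369 K/W
R_total = 0.01679 K/W
Q = ΔT/R_total = 35/0.01679

Q ≈ 2090 W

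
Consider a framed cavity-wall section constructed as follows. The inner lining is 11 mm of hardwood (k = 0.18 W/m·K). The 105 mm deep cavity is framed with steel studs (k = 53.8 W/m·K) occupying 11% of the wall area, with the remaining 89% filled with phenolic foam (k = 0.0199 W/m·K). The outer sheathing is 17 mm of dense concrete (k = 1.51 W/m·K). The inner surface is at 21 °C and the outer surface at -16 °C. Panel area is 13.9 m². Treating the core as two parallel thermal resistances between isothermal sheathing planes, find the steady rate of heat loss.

Sheathing layers in series; stud and cavity paths in parallel between them.
R_inner = 0.011/(0.18×13.9) = 0.004396 K/W
R_stud  = 0.105/(53.8×0.11×13.9) = 0.001276 K/W
R_cav   = 0.105/(0.0199×0.89×13.9) = 0.4265 K/W
1/R_core = 1/R_stud + 1/R_cav → R_core = 0.001273 K/W
R_outer = 0.017/(1.51×13.9) = 8.099×10^-4 K/W
R_total = 0.006479 K/W
Q = ΔT/R_total = 37/0.006479

Q ≈ 5710 W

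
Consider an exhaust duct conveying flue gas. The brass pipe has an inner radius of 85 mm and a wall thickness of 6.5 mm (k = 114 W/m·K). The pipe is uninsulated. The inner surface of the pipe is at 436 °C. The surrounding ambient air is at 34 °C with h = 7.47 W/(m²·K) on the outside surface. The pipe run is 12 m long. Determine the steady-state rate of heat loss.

Cylindrical conduction, so R = ln(r₂/r₁)/(2πkL) per layer, in series:
R_brass pipe wall = ln(91.5/85)/(2π×114×12) = 8.573×10^-6 K/W
R_outer film = 1/(h_o·2πr_oL) = 1/(7.47×2π×0.0915×12) = 0.0194 K/W
R_total = 0.01941 K/W
Q = ΔT/R_total = 402/0.01941

Q ≈ 20700 W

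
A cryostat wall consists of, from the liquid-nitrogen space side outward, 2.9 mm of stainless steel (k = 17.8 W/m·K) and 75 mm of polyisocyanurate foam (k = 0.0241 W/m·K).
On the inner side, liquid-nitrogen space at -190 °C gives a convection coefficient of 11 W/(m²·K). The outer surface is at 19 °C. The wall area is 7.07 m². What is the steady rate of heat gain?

Q ≈ 461 W

Using the resistance-network approach (series):
R_inner film = 1/(h_i·A) = 1/(11×7.07) = 0.01286 K/W
R_stainless steel = L/(kA) = 0.0029/(17.8×7.07) = 2.304×10^-5 K/W
R_polyisocyanurate foam = L/(kA) = 0.075/(0.0241×7.07) = 0.4402 K/W
R_total = 0.4531 K/W
Q = ΔT / R_total = 209 / 0.4531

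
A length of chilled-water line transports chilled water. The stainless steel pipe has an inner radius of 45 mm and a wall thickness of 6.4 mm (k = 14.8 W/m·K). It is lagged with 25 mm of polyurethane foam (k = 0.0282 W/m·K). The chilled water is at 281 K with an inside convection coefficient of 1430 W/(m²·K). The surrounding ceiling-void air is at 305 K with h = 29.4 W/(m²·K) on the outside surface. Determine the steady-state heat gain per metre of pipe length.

Radial resistances (cylindrical: R_cond = ln(r_o/r_i)/(2πkL), R_conv = 1/(h·2πrL)):
R_inner film = 1/(h_i·2πr₁L) = 1/(1430×2π×0.045×1) = 0.002473 K/W
R_stainless steel pipe wall = ln(51.4/45)/(2π×14.8×1) = 0.00143 K/W
R_polyurethane foam = ln(76.4/51.4)/(2π×0.0282×1) = 2.237 K/W
R_outer film = 1/(h_o·2πr_oL) = 1/(29.4×2π×0.0764×1) = 0.07086 K/W
R_total = 2.312 K/W
Q = ΔT/R_total = 24/2.312

q′ ≈ 10.4 W/m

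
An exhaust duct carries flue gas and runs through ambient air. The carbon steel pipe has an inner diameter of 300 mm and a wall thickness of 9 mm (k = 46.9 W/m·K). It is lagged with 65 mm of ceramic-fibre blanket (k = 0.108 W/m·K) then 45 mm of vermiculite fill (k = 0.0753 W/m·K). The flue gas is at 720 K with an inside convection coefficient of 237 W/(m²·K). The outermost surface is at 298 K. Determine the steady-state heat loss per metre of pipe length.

Treating each annulus and film as a series resistance:
R_inner film = 1/(h_i·2πr₁L) = 1/(237×2π×0.15×1) = 0.004477 K/W
R_carbon steel pipe wall = ln(159/150)/(2π×46.9×1) = 1.977×10^-4 K/W
R_ceramic-fibre blanket = ln(224/159)/(2π×0.108×1) = 0.5051 K/W
R_vermiculite fill = ln(269/224)/(2π×0.0753×1) = 0.3869 K/W
R_total = 0.8967 K/W
Q = ΔT/R_total = 422/0.8967

q′ ≈ 471 W/m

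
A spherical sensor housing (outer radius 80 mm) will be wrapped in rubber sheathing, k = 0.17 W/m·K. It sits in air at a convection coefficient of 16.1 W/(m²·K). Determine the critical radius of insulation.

r_cr ≈ 21.1 mm

For a sphere r_cr = 2k/h = 2×0.17/16.1
r_cr = 21.1 mm; since the bare radius (80 mm) is above r_cr, any added insulation will reduce heat loss.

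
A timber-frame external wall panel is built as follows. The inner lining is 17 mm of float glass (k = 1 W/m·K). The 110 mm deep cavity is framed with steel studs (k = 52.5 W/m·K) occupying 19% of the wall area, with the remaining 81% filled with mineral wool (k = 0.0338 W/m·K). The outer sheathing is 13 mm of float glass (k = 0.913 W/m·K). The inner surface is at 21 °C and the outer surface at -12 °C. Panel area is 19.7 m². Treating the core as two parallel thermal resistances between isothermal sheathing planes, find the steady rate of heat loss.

Sheathing layers in series; stud and cavity paths in parallel between them.
R_inner = 0.017/(1×19.7) = 8.629×10^-4 K/W
R_stud  = 0.11/(52.5×0.19×19.7) = 5.598×10^-4 K/W
R_cav   = 0.11/(0.0338×0.81×19.7) = 0.204 K/W
1/R_core = 1/R_stud + 1/R_cav → R_core = 5.582×10^-4 K/W
R_outer = 0.013/(0.913×19.7) = 7.228×10^-4 K/W
R_total = 0.002144 K/W
Q = ΔT/R_total = 33/0.002144

Q ≈ 15400 W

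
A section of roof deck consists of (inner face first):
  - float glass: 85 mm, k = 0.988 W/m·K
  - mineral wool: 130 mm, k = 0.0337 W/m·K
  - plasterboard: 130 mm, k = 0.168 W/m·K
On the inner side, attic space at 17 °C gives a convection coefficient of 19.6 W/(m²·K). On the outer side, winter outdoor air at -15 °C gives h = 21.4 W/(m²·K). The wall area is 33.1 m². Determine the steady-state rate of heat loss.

Q ≈ 220 W

Thermal resistances in series:
R_inner film = 1/(h_i·A) = 1/(19.6×33.1) = 0.001541 K/W
R_float glass = L/(kA) = 0.085/(0.988×33.1) = 0.002599 K/W
R_mineral wool = L/(kA) = 0.13/(0.0337×33.1) = 0.1165 K/W
R_plasterboard = L/(kA) = 0.13/(0.168×33.1) = 0.02338 K/W
R_outer film = 1/(h_o·A) = 1/(21.4×33.1) = 0.001412 K/W
R_total = 0.1455 K/W
Q = ΔT / R_total = 32 / 0.1455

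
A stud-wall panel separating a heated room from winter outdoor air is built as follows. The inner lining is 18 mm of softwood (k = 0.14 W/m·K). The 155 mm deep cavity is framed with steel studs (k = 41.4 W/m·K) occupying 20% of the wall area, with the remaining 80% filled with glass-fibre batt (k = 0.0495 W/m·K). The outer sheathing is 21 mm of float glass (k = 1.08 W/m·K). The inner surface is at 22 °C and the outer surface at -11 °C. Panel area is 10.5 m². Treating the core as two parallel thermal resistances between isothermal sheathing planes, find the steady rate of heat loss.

Q ≈ 2080 W

Sheathing layers in series; stud and cavity paths in parallel between them.
R_inner = 0.018/(0.14×10.5) = 0.01224 K/W
R_stud  = 0.155/(41.4×0.2×10.5) = 0.001783 K/W
R_cav   = 0.155/(0.0495×0.8×10.5) = 0.3728 K/W
1/R_core = 1/R_stud + 1/R_cav → R_core = 0.001774 K/W
R_outer = 0.021/(1.08×10.5) = 0.001852 K/W
R_total = 0.01587 K/W
Q = ΔT/R_total = 33/0.01587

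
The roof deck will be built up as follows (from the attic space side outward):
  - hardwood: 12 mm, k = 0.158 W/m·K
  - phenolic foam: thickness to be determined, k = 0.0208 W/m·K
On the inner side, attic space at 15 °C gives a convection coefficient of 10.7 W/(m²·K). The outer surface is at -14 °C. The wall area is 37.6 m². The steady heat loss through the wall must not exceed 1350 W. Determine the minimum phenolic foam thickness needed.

L ≈ 13.3 mm

Series thermal resistances:
R_inner film = 1/(h_i·A) = 1/(10.7×37.6) = 0.002486 K/W
R_hardwood = L/(kA) = 0.012/(0.158×37.6) = 0.00202 K/W
Sum of the known resistances R_other = 0.004506 K/W
Required total resistance R_tot = ΔT/Q_allow = 29/1350 = 0.02148 K/W
R_phenolic foam = R_tot − R_other = 0.01698 K/W
L = R·k·A = 0.01698×0.0208×37.6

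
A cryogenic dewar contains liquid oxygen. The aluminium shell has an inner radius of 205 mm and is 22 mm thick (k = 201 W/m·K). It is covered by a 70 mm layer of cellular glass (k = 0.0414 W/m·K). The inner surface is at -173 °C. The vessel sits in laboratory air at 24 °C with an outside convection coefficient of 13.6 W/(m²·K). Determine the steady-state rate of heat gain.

Spherical conduction: R = (1/r_in − 1/r_out)/(4πk) per layer; series-sum.
R_aluminium shell = (1/0.205 − 1/0.227)/(4π×201) = 1.872×10^-4 K/W
R_cellular glass = (1/0.227 − 1/0.297)/(4π×0.0414) = 1.996 K/W
R_outer film = 1/(h·4πr_o²) = 1/(13.6×4π×0.297²) = 0.06633 K/W
R_total = 2.062 K/W
Q = ΔT/R_total = 197/2.062

Q ≈ 95.5 W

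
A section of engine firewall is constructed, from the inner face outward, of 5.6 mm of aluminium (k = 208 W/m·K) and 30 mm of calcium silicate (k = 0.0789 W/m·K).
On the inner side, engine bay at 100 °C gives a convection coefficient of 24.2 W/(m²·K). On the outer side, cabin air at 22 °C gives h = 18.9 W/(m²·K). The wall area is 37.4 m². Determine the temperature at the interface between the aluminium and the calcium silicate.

T ≈ 93.2 °C

Thermal resistances in series:
R_inner film = 1/(h_i·A) = 1/(24.2×37.4) = 0.001105 K/W
R_aluminium = L/(kA) = 0.0056/(208×37.4) = 7.199×10^-7 K/W
R_calcium silicate = L/(kA) = 0.03/(0.0789×37.4) = 0.01017 K/W
R_outer film = 1/(h_o·A) = 1/(18.9×37.4) = 0.001415 K/W
R_total = 0.01269 K/W;  Q = ΔT/R_total = 78/0.01269 = 6148 W
T_interface = T_inner − Q·ΣR(inner→interface) = 100 − 6150×0.001106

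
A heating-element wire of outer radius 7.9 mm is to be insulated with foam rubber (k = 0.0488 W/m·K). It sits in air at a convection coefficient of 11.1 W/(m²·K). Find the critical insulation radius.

r_cr ≈ 4.4 mm

For a cylinder r_cr = k/h = 0.0488/11.1
r_cr = 4.4 mm; since the bare radius (7.9 mm) is above r_cr, any added insulation will reduce heat loss.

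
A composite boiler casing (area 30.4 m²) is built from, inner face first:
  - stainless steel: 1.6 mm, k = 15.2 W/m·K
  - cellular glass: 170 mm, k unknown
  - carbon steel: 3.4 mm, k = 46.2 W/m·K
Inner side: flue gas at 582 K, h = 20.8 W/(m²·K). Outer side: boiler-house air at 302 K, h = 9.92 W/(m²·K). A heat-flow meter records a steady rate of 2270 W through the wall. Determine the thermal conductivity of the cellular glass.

k ≈ 0.0472 W/(m·K)

Treating each layer as a thermal resistance in series:
R_inner film = 1/(h_i·A) = 1/(20.8×30.4) = 0.001581 K/W
R_stainless steel = L/(kA) = 0.0016/(15.2×30.4) = 3.463×10^-6 K/W
R_carbon steel = L/(kA) = 0.0034/(46.2×30.4) = 2.421×10^-6 K/W
R_outer film = 1/(h_o·A) = 1/(9.92×30.4) = 0.003316 K/W
Sum of known resistances R_other = 0.004903 K/W
Total R = ΔT/Q = 280/2270 = 0.1233 K/W
R_cellular glass = R_total − R_other = 0.1184 K/W
k = L/(R·A) = 0.17/(0.1184×30.4)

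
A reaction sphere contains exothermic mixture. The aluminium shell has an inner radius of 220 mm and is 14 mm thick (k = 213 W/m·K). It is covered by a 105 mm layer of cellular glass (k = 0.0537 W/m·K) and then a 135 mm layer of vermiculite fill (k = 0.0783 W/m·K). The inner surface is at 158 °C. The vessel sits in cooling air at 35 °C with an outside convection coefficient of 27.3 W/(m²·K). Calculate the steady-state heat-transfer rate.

For a spherical shell R = (1/r₁ − 1/r₂)/(4πk); film R = 1/(h·4πr²). In series:
R_aluminium shell = (1/0.22 − 1/0.234)/(4π×213) = 1.016×10^-4 K/W
R_cellular glass = (1/0.234 − 1/0.339)/(4π×0.0537) = 1.962 K/W
R_vermiculite fill = (1/0.339 − 1/0.474)/(4π×0.0783) = 0.8539 K/W
R_outer film = 1/(h·4πr_o²) = 1/(27.3×4π×0.474²) = 0.01297 K/W
R_total = 2.828 K/W
Q = ΔT/R_total = 123/2.828

Q ≈ 43.5 W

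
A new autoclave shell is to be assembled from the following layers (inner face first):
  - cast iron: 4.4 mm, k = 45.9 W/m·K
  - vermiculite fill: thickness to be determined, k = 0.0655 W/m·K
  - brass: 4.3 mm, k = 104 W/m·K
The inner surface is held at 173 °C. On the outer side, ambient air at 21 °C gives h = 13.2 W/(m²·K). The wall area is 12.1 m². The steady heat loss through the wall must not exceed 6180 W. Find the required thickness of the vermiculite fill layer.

Model the wall as resistances in series:
R_cast iron = L/(kA) = 0.0044/(45.9×12.1) = 7.922×10^-6 K/W
R_brass = L/(kA) = 0.0043/(104×12.1) = 3.417×10^-6 K/W
R_outer film = 1/(h_o·A) = 1/(13.2×12.1) = 0.006261 K/W
Sum of the known resistances R_other = 0.006272 K/W
Required total resistance R_tot = ΔT/Q_allow = 152/6180 = 0.0246 K/W
R_vermiculite fill = R_tot − R_other = 0.01832 K/W
L = R·k·A = 0.01832×0.0655×12.1

L ≈ 14.5 mm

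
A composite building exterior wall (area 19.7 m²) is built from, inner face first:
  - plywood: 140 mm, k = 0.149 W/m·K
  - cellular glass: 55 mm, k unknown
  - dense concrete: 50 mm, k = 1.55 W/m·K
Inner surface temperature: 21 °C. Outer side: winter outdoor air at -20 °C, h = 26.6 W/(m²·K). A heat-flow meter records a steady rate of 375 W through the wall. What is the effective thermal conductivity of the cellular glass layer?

Thermal resistances in series:
R_plywood = L/(kA) = 0.14/(0.149×19.7) = 0.0477 K/W
R_dense concrete = L/(kA) = 0.05/(1.55×19.7) = 0.001637 K/W
R_outer film = 1/(h_o·A) = 1/(26.6×19.7) = 0.001908 K/W
Sum of known resistances R_other = 0.05124 K/W
Total R = ΔT/Q = 41/375 = 0.1093 K/W
R_cellular glass = R_total − R_other = 0.05809 K/W
k = L/(R·A) = 0.055/(0.05809×19.7)

k ≈ 0.0481 W/(m·K)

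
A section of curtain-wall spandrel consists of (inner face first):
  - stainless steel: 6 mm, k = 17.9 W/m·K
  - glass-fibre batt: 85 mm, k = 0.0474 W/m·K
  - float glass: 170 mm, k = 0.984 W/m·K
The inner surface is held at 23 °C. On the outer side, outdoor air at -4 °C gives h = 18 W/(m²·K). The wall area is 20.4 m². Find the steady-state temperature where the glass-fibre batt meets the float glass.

Using the resistance-network approach (series):
R_stainless steel = L/(kA) = 0.006/(17.9×20.4) = 1.643×10^-5 K/W
R_glass-fibre batt = L/(kA) = 0.085/(0.0474×20.4) = 0.0879 K/W
R_float glass = L/(kA) = 0.17/(0.984×20.4) = 0.008469 K/W
R_outer film = 1/(h_o·A) = 1/(18×20.4) = 0.002723 K/W
R_total = 0.09911 K/W;  Q = ΔT/R_total = 27/0.09911 = 272.4 W
T_interface = T_inner − Q·ΣR(inner→interface) = 23 − 272×0.08792

T ≈ -0.951 °C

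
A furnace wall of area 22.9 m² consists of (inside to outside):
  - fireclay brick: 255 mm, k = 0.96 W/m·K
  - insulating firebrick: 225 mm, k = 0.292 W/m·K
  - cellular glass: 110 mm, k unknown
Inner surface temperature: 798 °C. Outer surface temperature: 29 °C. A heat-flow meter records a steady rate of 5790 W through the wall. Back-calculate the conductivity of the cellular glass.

Model the wall as resistances in series:
R_fireclay brick = L/(kA) = 0.255/(0.96×22.9) = 0.0116 K/W
R_insulating firebrick = L/(kA) = 0.225/(0.292×22.9) = 0.03365 K/W
Sum of known resistances R_other = 0.04525 K/W
Total R = ΔT/Q = 769/5790 = 0.1328 K/W
R_cellular glass = R_total − R_other = 0.08757 K/W
k = L/(R·A) = 0.11/(0.08757×22.9)

k ≈ 0.0549 W/(m·K)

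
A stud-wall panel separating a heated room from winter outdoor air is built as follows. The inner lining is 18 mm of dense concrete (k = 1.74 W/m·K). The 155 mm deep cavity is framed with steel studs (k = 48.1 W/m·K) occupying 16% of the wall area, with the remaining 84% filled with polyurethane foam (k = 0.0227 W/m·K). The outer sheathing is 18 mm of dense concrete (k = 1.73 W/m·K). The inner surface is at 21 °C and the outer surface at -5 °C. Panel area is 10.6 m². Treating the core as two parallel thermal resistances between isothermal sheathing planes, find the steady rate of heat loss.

Q ≈ 6750 W

Sheathing layers in series; stud and cavity paths in parallel between them.
R_inner = 0.018/(1.74×10.6) = 9.759×10^-4 K/W
R_stud  = 0.155/(48.1×0.16×10.6) = 0.0019 K/W
R_cav   = 0.155/(0.0227×0.84×10.6) = 0.7669 K/W
1/R_core = 1/R_stud + 1/R_cav → R_core = 0.001895 K/W
R_outer = 0.018/(1.73×10.6) = 9.816×10^-4 K/W
R_total = 0.003853 K/W
Q = ΔT/R_total = 26/0.003853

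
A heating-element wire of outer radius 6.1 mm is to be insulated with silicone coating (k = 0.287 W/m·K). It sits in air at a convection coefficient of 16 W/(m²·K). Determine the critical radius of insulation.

For a cylinder r_cr = k/h = 0.287/16
r_cr = 17.9 mm; since the bare radius (6.1 mm) is below r_cr, adding a thin layer of insulation will *increase* heat loss.

r_cr ≈ 17.9 mm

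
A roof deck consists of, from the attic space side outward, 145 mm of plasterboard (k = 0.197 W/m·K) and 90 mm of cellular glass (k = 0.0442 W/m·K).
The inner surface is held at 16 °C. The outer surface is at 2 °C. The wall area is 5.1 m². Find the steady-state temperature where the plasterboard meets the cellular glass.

Thermal resistances in series:
R_plasterboard = L/(kA) = 0.145/(0.197×5.1) = 0.1443 K/W
R_cellular glass = L/(kA) = 0.09/(0.0442×5.1) = 0.3993 K/W
R_total = 0.5436 K/W;  Q = ΔT/R_total = 14/0.5436 = 25.76 W
T_interface = T_inner − Q·ΣR(inner→interface) = 16 − 25.8×0.1443

T ≈ 12.3 °C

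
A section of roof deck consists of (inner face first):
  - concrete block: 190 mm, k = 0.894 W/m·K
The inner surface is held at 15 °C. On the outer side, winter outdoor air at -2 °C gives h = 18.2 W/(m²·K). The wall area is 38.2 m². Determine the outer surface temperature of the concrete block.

Series thermal resistances:
R_concrete block = L/(kA) = 0.19/(0.894×38.2) = 0.005564 K/W
R_outer film = 1/(h_o·A) = 1/(18.2×38.2) = 0.001438 K/W
R_total = 0.007002 K/W;  Q = ΔT/R_total = 17/0.007002 = 2428 W
T_interface = T_inner − Q·ΣR(inner→interface) = 15 − 2430×0.005564

T ≈ 1.49 °C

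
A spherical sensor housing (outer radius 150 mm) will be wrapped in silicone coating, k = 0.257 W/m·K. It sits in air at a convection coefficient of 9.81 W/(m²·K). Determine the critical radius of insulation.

r_cr ≈ 52.4 mm

For a sphere r_cr = 2k/h = 2×0.257/9.81
r_cr = 52.4 mm; since the bare radius (150 mm) is above r_cr, any added insulation will reduce heat loss.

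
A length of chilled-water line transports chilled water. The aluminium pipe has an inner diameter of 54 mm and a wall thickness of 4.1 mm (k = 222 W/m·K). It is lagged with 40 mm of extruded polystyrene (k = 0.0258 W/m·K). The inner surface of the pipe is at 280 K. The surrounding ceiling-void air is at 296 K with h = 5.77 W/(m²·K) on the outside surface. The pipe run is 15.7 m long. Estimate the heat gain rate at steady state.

Per-layer cylindrical resistances, series-summed:
R_aluminium pipe wall = ln(31.1/27)/(2π×222×15.7) = 6.455×10^-6 K/W
R_extruded polystyrene = ln(71.1/31.1)/(2π×0.0258×15.7) = 0.3249 K/W
R_outer film = 1/(h_o·2πr_oL) = 1/(5.77×2π×0.0711×15.7) = 0.02471 K/W
R_total = 0.3496 K/W
Q = ΔT/R_total = 16/0.3496

Q ≈ 45.8 W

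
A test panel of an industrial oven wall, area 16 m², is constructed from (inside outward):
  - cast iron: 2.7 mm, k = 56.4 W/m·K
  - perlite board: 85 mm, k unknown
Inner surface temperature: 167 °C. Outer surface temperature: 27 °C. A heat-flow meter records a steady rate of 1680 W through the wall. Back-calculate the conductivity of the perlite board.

Thermal resistances in series:
R_cast iron = L/(kA) = 0.0027/(56.4×16) = 2.992×10^-6 K/W
Sum of known resistances R_other = 2.992×10^-6 K/W
Total R = ΔT/Q = 140/1680 = 0.08333 K/W
R_perlite board = R_total − R_other = 0.08333 K/W
k = L/(R·A) = 0.085/(0.08333×16)

k ≈ 0.0638 W/(m·K)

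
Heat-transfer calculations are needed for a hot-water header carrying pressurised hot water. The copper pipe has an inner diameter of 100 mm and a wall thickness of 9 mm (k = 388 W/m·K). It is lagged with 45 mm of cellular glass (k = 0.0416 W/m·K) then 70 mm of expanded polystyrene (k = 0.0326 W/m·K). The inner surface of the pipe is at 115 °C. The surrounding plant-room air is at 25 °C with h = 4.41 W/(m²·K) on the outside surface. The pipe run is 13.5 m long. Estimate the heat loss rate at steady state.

Per-layer cylindrical resistances, series-summed:
R_copper pipe wall = ln(59/50)/(2π×388×13.5) = 5.029×10^-6 K/W
R_cellular glass = ln(104/59)/(2π×0.0416×13.5) = 0.1606 K/W
R_expanded polystyrene = ln(174/104)/(2π×0.0326×13.5) = 0.1861 K/W
R_outer film = 1/(h_o·2πr_oL) = 1/(4.41×2π×0.174×13.5) = 0.01536 K/W
R_total = 0.3621 K/W
Q = ΔT/R_total = 90/0.3621

Q ≈ 249 W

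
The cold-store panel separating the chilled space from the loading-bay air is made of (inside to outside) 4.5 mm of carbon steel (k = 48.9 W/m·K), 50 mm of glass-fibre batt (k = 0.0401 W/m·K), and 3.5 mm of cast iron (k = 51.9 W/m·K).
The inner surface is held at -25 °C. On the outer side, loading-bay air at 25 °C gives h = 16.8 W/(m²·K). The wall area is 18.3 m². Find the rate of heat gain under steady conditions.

Q ≈ 700 W

Thermal resistances in series:
R_carbon steel = L/(kA) = 0.0045/(48.9×18.3) = 5.029×10^-6 K/W
R_glass-fibre batt = L/(kA) = 0.05/(0.0401×18.3) = 0.06814 K/W
R_cast iron = L/(kA) = 0.0035/(51.9×18.3) = 3.685×10^-6 K/W
R_outer film = 1/(h_o·A) = 1/(16.8×18.3) = 0.003253 K/W
R_total = 0.0714 K/W
Q = ΔT / R_total = 50 / 0.0714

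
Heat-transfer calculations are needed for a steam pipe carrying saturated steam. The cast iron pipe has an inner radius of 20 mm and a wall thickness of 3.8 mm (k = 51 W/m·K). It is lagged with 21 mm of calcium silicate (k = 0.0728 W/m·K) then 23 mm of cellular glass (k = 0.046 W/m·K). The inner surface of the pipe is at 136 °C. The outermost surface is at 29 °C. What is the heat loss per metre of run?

Cylindrical conduction, so R = ln(r₂/r₁)/(2πkL) per layer, in series:
R_cast iron pipe wall = ln(23.8/20)/(2π×51×1) = 5.429×10^-4 K/W
R_calcium silicate = ln(44.8/23.8)/(2π×0.0728×1) = 1.383 K/W
R_cellular glass = ln(67.8/44.8)/(2π×0.046×1) = 1.434 K/W
R_total = 2.817 K/W
Q = ΔT/R_total = 107/2.817

q′ ≈ 38 W/m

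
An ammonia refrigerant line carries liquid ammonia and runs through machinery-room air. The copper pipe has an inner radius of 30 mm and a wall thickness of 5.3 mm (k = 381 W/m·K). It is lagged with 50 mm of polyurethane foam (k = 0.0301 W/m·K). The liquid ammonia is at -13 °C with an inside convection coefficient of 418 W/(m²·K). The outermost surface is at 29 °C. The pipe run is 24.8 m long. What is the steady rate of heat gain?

Per-layer cylindrical resistances, series-summed:
R_inner film = 1/(h_i·2πr₁L) = 1/(418×2π×0.03×24.8) = 5.118×10^-4 K/W
R_copper pipe wall = ln(35.3/30)/(2π×381×24.8) = 2.74×10^-6 K/W
R_polyurethane foam = ln(85.3/35.3)/(2π×0.0301×24.8) = 0.1881 K/W
R_total = 0.1886 K/W
Q = ΔT/R_total = 42/0.1886

Q ≈ 223 W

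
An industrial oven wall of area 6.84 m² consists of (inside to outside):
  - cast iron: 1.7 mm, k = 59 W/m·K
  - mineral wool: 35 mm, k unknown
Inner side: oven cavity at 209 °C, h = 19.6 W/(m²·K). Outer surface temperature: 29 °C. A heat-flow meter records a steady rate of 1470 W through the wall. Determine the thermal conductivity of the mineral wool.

Using the resistance-network approach (series):
R_inner film = 1/(h_i·A) = 1/(19.6×6.84) = 0.007459 K/W
R_cast iron = L/(kA) = 0.0017/(59×6.84) = 4.213×10^-6 K/W
Sum of known resistances R_other = 0.007463 K/W
Total R = ΔT/Q = 180/1470 = 0.1224 K/W
R_mineral wool = R_total − R_other = 0.115 K/W
k = L/(R·A) = 0.035/(0.115×6.84)

k ≈ 0.0445 W/(m·K)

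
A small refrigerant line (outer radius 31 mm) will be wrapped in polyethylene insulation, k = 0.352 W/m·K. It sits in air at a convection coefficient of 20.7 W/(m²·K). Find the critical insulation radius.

r_cr ≈ 17 mm

For a cylinder r_cr = k/h = 0.352/20.7
r_cr = 17 mm; since the bare radius (31 mm) is above r_cr, any added insulation will reduce heat loss.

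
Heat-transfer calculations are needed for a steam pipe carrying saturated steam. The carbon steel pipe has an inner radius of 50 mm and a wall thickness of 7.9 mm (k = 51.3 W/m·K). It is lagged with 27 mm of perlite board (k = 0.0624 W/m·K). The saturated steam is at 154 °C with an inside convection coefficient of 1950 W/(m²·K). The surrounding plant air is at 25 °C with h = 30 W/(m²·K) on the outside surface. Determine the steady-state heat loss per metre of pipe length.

q′ ≈ 124 W/m

For a radial system each layer contributes R = ln(r_out/r_in)/(2πkL); films add R = 1/(hA).
R_inner film = 1/(h_i·2πr₁L) = 1/(1950×2π×0.05×1) = 0.001632 K/W
R_carbon steel pipe wall = ln(57.9/50)/(2π×51.3×1) = 4.551×10^-4 K/W
R_perlite board = ln(84.9/57.9)/(2π×0.0624×1) = 0.9762 K/W
R_outer film = 1/(h_o·2πr_oL) = 1/(30×2π×0.0849×1) = 0.06249 K/W
R_total = 1.041 K/W
Q = ΔT/R_total = 129/1.041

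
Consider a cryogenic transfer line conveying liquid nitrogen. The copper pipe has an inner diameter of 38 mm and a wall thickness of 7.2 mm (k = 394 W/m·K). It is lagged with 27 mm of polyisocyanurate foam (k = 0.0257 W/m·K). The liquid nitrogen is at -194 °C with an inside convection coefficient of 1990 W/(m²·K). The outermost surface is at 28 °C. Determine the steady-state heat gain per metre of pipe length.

q′ ≈ 50.6 W/m

Treating each annulus and film as a series resistance:
R_inner film = 1/(h_i·2πr₁L) = 1/(1990×2π×0.019×1) = 0.004209 K/W
R_copper pipe wall = ln(26.2/19)/(2π×394×1) = 1.298×10^-4 K/W
R_polyisocyanurate foam = ln(53.2/26.2)/(2π×0.0257×1) = 4.386 K/W
R_total = 4.391 K/W
Q = ΔT/R_total = 222/4.391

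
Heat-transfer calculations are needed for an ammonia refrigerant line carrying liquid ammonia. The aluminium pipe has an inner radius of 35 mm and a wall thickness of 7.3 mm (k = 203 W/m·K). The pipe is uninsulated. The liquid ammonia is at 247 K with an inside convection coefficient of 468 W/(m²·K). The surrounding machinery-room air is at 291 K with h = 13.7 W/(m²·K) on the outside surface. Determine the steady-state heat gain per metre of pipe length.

Cylindrical conduction, so R = ln(r₂/r₁)/(2πkL) per layer, in series:
R_inner film = 1/(h_i·2πr₁L) = 1/(468×2π×0.035×1) = 0.009716 K/W
R_aluminium pipe wall = ln(42.3/35)/(2π×203×1) = 1.485×10^-4 K/W
R_outer film = 1/(h_o·2πr_oL) = 1/(13.7×2π×0.0423×1) = 0.2746 K/W
R_total = 0.2845 K/W
Q = ΔT/R_total = 44/0.2845

q′ ≈ 155 W/m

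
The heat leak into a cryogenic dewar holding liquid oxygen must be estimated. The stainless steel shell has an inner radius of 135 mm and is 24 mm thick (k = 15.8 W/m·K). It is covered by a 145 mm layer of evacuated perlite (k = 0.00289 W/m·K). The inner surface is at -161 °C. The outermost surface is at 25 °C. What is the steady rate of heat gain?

For a spherical shell R = (1/r₁ − 1/r₂)/(4πk); film R = 1/(h·4πr²). In series:
R_stainless steel shell = (1/0.135 − 1/0.159)/(4π×15.8) = 0.005631 K/W
R_evacuated perlite = (1/0.159 − 1/0.304)/(4π×0.00289) = 82.6 K/W
R_total = 82.61 K/W
Q = ΔT/R_total = 186/82.61

Q ≈ 2.25 W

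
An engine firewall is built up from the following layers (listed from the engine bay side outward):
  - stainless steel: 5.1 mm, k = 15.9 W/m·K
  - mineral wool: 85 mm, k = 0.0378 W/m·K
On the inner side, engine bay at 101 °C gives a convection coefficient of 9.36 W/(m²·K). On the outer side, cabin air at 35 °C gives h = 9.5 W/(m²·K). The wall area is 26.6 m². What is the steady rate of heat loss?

Q ≈ 713 W

Treating each layer as a thermal resistance in series:
R_inner film = 1/(h_i·A) = 1/(9.36×26.6) = 0.004016 K/W
R_stainless steel = L/(kA) = 0.0051/(15.9×26.6) = 1.206×10^-5 K/W
R_mineral wool = L/(kA) = 0.085/(0.0378×26.6) = 0.08454 K/W
R_outer film = 1/(h_o·A) = 1/(9.5×26.6) = 0.003957 K/W
R_total = 0.09252 K/W
Q = ΔT / R_total = 66 / 0.09252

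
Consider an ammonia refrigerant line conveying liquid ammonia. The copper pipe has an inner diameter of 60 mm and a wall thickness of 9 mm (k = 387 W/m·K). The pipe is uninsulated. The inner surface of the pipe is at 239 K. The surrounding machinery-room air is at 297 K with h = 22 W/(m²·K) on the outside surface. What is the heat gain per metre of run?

q′ ≈ 312 W/m

Treating each annulus and film as a series resistance:
R_copper pipe wall = ln(39/30)/(2π×387×1) = 1.079×10^-4 K/W
R_outer film = 1/(h_o·2πr_oL) = 1/(22×2π×0.039×1) = 0.1855 K/W
R_total = 0.1856 K/W
Q = ΔT/R_total = 58/0.1856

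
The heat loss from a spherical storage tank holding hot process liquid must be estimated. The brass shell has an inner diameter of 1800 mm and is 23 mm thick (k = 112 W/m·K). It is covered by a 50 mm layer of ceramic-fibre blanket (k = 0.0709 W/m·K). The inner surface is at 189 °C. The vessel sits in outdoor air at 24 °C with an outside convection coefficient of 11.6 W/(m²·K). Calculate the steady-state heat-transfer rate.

For a spherical shell R = (1/r₁ − 1/r₂)/(4πk); film R = 1/(h·4πr²). In series:
R_brass shell = (1/0.9 − 1/0.923)/(4π×112) = 1.967×10^-5 K/W
R_ceramic-fibre blanket = (1/0.923 − 1/0.973)/(4π×0.0709) = 0.06249 K/W
R_outer film = 1/(h·4πr_o²) = 1/(11.6×4π×0.973²) = 0.007246 K/W
R_total = 0.06975 K/W
Q = ΔT/R_total = 165/0.06975

Q ≈ 2370 W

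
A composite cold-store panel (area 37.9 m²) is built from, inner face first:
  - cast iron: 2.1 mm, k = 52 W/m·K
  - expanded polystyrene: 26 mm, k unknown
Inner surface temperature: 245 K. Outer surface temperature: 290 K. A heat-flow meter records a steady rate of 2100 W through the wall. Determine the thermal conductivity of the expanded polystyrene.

k ≈ 0.032 W/(m·K)

Thermal resistances in series:
R_cast iron = L/(kA) = 0.0021/(52×37.9) = 1.066×10^-6 K/W
Sum of known resistances R_other = 1.066×10^-6 K/W
Total R = ΔT/Q = 45/2100 = 0.02143 K/W
R_expanded polystyrene = R_total − R_other = 0.02143 K/W
k = L/(R·A) = 0.026/(0.02143×37.9)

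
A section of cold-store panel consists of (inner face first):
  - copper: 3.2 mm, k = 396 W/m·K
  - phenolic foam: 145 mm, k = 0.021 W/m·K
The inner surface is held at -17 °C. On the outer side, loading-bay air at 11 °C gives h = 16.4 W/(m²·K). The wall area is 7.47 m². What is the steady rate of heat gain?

Q ≈ 30 W

Treating each layer as a thermal resistance in series:
R_copper = L/(kA) = 0.0032/(396×7.47) = 1.082×10^-6 K/W
R_phenolic foam = L/(kA) = 0.145/(0.021×7.47) = 0.9243 K/W
R_outer film = 1/(h_o·A) = 1/(16.4×7.47) = 0.008163 K/W
R_total = 0.9325 K/W
Q = ΔT / R_total = 28 / 0.9325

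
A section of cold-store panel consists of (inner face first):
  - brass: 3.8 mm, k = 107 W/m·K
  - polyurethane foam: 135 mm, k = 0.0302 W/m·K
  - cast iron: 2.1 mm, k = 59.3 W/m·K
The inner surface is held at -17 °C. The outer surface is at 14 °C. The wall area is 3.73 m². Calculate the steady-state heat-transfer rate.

Thermal resistances in series:
R_brass = L/(kA) = 0.0038/(107×3.73) = 9.521×10^-6 K/W
R_polyurethane foam = L/(kA) = 0.135/(0.0302×3.73) = 1.198 K/W
R_cast iron = L/(kA) = 0.0021/(59.3×3.73) = 9.494×10^-6 K/W
R_total = 1.198 K/W
Q = ΔT / R_total = 31 / 1.198

Q ≈ 25.9 W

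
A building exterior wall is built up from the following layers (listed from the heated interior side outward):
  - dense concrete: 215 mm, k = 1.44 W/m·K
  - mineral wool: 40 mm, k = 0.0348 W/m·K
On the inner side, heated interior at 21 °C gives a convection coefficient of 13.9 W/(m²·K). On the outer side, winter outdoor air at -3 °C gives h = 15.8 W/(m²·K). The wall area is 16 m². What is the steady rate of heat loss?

Q ≈ 268 W

Using the resistance-network approach (series):
R_inner film = 1/(h_i·A) = 1/(13.9×16) = 0.004496 K/W
R_dense concrete = L/(kA) = 0.215/(1.44×16) = 0.009332 K/W
R_mineral wool = L/(kA) = 0.04/(0.0348×16) = 0.07184 K/W
R_outer film = 1/(h_o·A) = 1/(15.8×16) = 0.003956 K/W
R_total = 0.08962 K/W
Q = ΔT / R_total = 24 / 0.08962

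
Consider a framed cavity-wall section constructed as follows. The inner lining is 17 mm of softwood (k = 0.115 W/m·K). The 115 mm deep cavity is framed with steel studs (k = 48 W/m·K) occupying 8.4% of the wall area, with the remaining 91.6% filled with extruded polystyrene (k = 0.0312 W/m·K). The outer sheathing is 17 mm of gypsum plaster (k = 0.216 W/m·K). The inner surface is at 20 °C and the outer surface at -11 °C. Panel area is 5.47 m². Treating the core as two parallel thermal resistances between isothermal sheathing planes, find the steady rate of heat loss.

Sheathing layers in series; stud and cavity paths in parallel between them.
R_inner = 0.017/(0.115×5.47) = 0.02702 K/W
R_stud  = 0.115/(48×0.084×5.47) = 0.005214 K/W
R_cav   = 0.115/(0.0312×0.916×5.47) = 0.7356 K/W
1/R_core = 1/R_stud + 1/R_cav → R_core = 0.005178 K/W
R_outer = 0.017/(0.216×5.47) = 0.01439 K/W
R_total = 0.04659 K/W
Q = ΔT/R_total = 31/0.04659

Q ≈ 665 W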